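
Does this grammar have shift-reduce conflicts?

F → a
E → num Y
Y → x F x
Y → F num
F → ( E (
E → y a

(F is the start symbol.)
Augment with F' → F and build the canonical LR(0) collection (I0 = CLOSURE({[F' → . F]}), then GOTO on every symbol after a dot until no new states appear). It has 15 states:
  I0: { [F → . ( E (], [F → . a], [F' → . F] }  — shift
  I1: { [E → . num Y], [E → . y a], [F → ( . E (] }  — shift
  I2: { [F' → F .] }  — accept
  I3: { [F → a .] }  — reduce
  I4: { [F → ( E . (] }  — shift
  I5: { [E → num . Y], [F → . ( E (], [F → . a], [Y → . F num], [Y → . x F x] }  — shift
  I6: { [E → y . a] }  — shift
  I7: { [E → y a .] }  — reduce
  I8: { [Y → F . num] }  — shift
  I9: { [E → num Y .] }  — reduce
  I10: { [F → . ( E (], [F → . a], [Y → x . F x] }  — shift
  I11: { [Y → x F . x] }  — shift
  I12: { [Y → x F x .] }  — reduce
  I13: { [Y → F num .] }  — reduce
  I14: { [F → ( E ( .] }  — reduce

No state contains both a complete item and a shift item.

Answer: No shift-reduce conflicts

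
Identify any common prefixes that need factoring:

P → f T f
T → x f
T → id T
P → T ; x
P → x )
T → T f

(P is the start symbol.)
No, left-factoring is not needed

Left-factoring is needed when two productions for the same non-terminal
share a common prefix on the right-hand side.

Productions for P:
  P → f T f
  P → T ; x
  P → x )
Productions for T:
  T → x f
  T → id T
  T → T f

No common prefixes found.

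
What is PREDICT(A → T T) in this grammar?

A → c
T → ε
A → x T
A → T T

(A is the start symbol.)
{ $ }

PREDICT(A → T T) = (FIRST(RHS) \ {ε}) ∪ (FOLLOW(A) if ε ∈ FIRST(RHS), i.e. RHS ⇒* ε)
FIRST(T) = { ε }
FIRST(T T) = { ε }
ε ∈ FIRST(T T) (the right-hand side is nullable), so add FOLLOW(A) = { $ }
PREDICT(A → T T) = { $ }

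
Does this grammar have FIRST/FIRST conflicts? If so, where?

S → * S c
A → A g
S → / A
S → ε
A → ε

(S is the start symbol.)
A FIRST/FIRST conflict occurs when two productions N → α and N → β for the same non-terminal have FIRST(α) ∩ FIRST(β) ≠ ∅ (with ε ∈ FIRST of a nullable right-hand side, so two nullable alternatives also conflict).

FIRST sets of the non-terminals at (or reachable through a nullable prefix from) the front of some alternative:
  FIRST(A) = { 'g', ε }

Productions for S:
  S → * S c: FIRST = { '*' }
  S → / A: FIRST = { '/' }
  S → ε: FIRST = { ε }
Productions for A:
  A → A g: FIRST = { 'g' }
  A → ε: FIRST = { ε }

All alternatives of each non-terminal have pairwise disjoint FIRST sets.

Answer: No FIRST/FIRST conflicts.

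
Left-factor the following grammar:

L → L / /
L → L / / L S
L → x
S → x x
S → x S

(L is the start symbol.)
L → L / / L'
L' → ε
L' → L S
L → x
S → x S'
S' → x
S' → S

Left-factoring transforms A → αβ₁ | αβ₂ into A → αA' and A' → β₁ | β₂
(α is the longest common prefix among the alternatives). Repeat until
no nonterminal has two alternatives with a common prefix.

Round 1: L has alternatives sharing prefix 'L / /'. Introduce L': L → L / / L'
  Add: L' → ε
  Add: L' → L S

Round 2: S has alternatives sharing prefix 'x'. Introduce S': S → x S'
  Add: S' → x
  Add: S' → S

No remaining common prefixes — done.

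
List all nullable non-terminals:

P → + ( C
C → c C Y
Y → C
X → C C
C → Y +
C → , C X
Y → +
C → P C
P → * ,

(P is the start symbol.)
There are no ε-productions, so no non-terminal can derive ε.
No non-terminals are nullable.

Answer: None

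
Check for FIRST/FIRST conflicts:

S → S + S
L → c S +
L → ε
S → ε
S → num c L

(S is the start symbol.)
FIRST sets of the non-terminals at (or reachable through a nullable prefix from) the front of some alternative:
  FIRST(S) = { '+', 'num', ε }

Productions for S:
  S → S + S: FIRST = { '+', 'num' }
  S → ε: FIRST = { ε }
  S → num c L: FIRST = { 'num' }
Productions for L:
  L → c S +: FIRST = { 'c' }
  L → ε: FIRST = { ε }

Conflict for S: S → S + S and S → num c L
  Overlap: { 'num' }

Answer: Yes. S → S '+' S / S → num c L on { 'num' }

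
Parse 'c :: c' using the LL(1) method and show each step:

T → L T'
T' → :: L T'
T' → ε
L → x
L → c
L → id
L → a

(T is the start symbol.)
LL(1) parsing maintains a stack (initially the start symbol over $) and the input. At each step: if the stack top is a terminal, match it against the current input token; if it is a non-terminal N, replace it with the RHS of M[N, lookahead] (the unique production whose predict set contains the lookahead).

Stack is shown with the top on the left.

Stack      Input     Action
---------------------------
T $        c :: c $  output T → L T'
L T' $     c :: c $  output L → c
c T' $     c :: c $  match 'c'
T' $       :: c $    output T' → :: L T'
:: L T' $  :: c $    match '::'
L T' $     c $       output L → c
c T' $     c $       match 'c'
T' $       $         output T' → ε
$          $         accept

The string is accepted.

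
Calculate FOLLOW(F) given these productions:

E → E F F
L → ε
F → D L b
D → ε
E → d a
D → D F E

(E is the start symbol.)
{ $, 'b', 'd' }

To compute FOLLOW(F), find every occurrence of F on a right-hand side N → α F β: add FIRST(β) \ {ε}, and if β is empty or nullable also add FOLLOW(N). Iterate to a fixed point.

In E → E F F: F is followed by F, add FIRST(F) \ {ε} = { 'b' }
In E → E F F: F is at the end, add FOLLOW(E)
In D → D F E: F is followed by E, add FIRST(E) \ {ε} = { 'd' }

The FOLLOW sets referred to above (computed the same way, to a fixed point):
  FOLLOW(E) = { $, 'b' }

Taking the union: FOLLOW(F) = { $, 'b', 'd' }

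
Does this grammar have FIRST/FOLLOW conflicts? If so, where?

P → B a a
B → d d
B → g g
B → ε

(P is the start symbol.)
A FIRST/FOLLOW conflict occurs when a non-terminal N has a nullable alternative N → β (β ⇒* ε) and another alternative N → α with FIRST(α) ∩ FOLLOW(N) ≠ ∅: on such a lookahead the parser cannot decide between expanding α and letting N vanish via β.

Nullable non-terminals: B.

B: nullable alternative(s) B → ε; FOLLOW(B) = { 'a' }
  B → d d: FIRST \ {ε} = { 'd' } — disjoint from FOLLOW(B)
  B → g g: FIRST \ {ε} = { 'g' } — disjoint from FOLLOW(B)
  B → ε: FIRST \ {ε} = { } — this is the only nullable alternative, skip

P has no nullable alternative, so no FIRST/FOLLOW check is needed there.

No FIRST/FOLLOW conflicts found.

Answer: No FIRST/FOLLOW conflicts.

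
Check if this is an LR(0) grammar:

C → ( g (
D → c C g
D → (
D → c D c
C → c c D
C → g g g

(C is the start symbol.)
Augment with C' → C and build the canonical LR(0) collection (I0 = CLOSURE({[C' → . C]}), then GOTO on every symbol after a dot until no new states appear). It has 21 states:
  I0: { [C → . ( g (], [C → . c c D], [C → . g g g], [C' → . C] }  — shift
  I1: { [C → ( . g (] }  — shift
  I2: { [C' → C .] }  — accept
  I3: { [C → c . c D] }  — shift
  I4: { [C → g . g g] }  — shift
  I5: { [C → g g . g] }  — shift
  I6: { [C → g g g .] }  — reduce
  I7: { [C → c c . D], [D → . (], [D → . c C g], [D → . c D c] }  — shift
  I8: { [D → ( .] }  — reduce
  I9: { [C → c c D .] }  — reduce
  I10: { [C → . ( g (], [C → . c c D], [C → . g g g], [D → . (], [D → . c C g], [D → . c D c], [D → c . C g], [D → c . D c] }  — shift
  I11: { [C → ( . g (], [D → ( .] }  — shift, reduce
  I12: { [D → c C . g] }  — shift
  I13: { [D → c D . c] }  — shift
  I14: { [C → . ( g (], [C → . c c D], [C → . g g g], [C → c . c D], [D → . (], [D → . c C g], [D → . c D c], [D → c . C g], [D → c . D c] }  — shift
  I15: { [C → . ( g (], [C → . c c D], [C → . g g g], [C → c . c D], [C → c c . D], [D → . (], [D → . c C g], [D → . c D c], [D → c . C g], [D → c . D c] }  — shift
  I16: { [C → c c D .], [D → c D . c] }  — shift, reduce
  I17: { [D → c D c .] }  — reduce
  I18: { [D → c C g .] }  — reduce
  I19: { [C → ( g . (] }  — shift
  I20: { [C → ( g ( .] }  — reduce

Conflict in state I11:
  Shift-reduce conflict between [D → ( .] and [C → ( . g (]
So the grammar is NOT LR(0).

Answer: No. Shift-reduce conflict between [D → ( .] and [C → ( . g (]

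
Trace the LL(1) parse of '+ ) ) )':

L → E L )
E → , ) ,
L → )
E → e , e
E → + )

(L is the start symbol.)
Stack is shown with the top on the left.

Stack      Input      Action
----------------------------
L $        + ) ) ) $  output L → E L )
E L ) $    + ) ) ) $  output E → + )
+ ) L ) $  + ) ) ) $  match '+'
) L ) $    ) ) ) $    match ')'
L ) $      ) ) $      output L → )
) ) $      ) ) $      match ')'
) $        ) $        match ')'
$          $          accept

The string is accepted.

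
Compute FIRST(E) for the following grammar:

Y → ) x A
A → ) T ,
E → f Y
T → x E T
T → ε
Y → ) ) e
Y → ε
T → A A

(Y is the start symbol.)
{ 'f' }

From E → f Y:
  - f is a terminal: add 'f' and stop

Collecting: FIRST(E) = { 'f' }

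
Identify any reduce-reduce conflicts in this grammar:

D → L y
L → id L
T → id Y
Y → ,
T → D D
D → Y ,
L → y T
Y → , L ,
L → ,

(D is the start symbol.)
Yes — I1: [L → , .] vs [Y → , .]

A reduce-reduce conflict occurs when an LR(0) state has two complete items [A → α .] and [B → β .] — both call for a reduction, and with no lookahead the parser cannot choose between them.

Augment with D' → D and build the canonical LR(0) collection (I0 = CLOSURE({[D' → . D]}), then GOTO on every symbol after a dot until no new states appear). It has 18 states:
  I0: { [D → . L y], [D → . Y ,], [D' → . D], [L → . ,], [L → . id L], [L → . y T], [Y → . , L ,], [Y → . ,] }  — shift
  I1: { [L → , .], [L → . ,], [L → . id L], [L → . y T], [Y → , . L ,], [Y → , .] }  — shift, 2 reduces
  I2: { [D' → D .] }  — accept
  I3: { [D → L . y] }  — shift
  I4: { [D → Y . ,] }  — shift
  I5: { [L → . ,], [L → . id L], [L → . y T], [L → id . L] }  — shift
  I6: { [D → . L y], [D → . Y ,], [L → . ,], [L → . id L], [L → . y T], [L → y . T], [T → . D D], [T → . id Y], [Y → . , L ,], [Y → . ,] }  — shift
  I7: { [D → . L y], [D → . Y ,], [L → . ,], [L → . id L], [L → . y T], [T → D . D], [Y → . , L ,], [Y → . ,] }  — shift
  I8: { [L → y T .] }  — reduce
  I9: { [L → . ,], [L → . id L], [L → . y T], [L → id . L], [T → id . Y], [Y → . , L ,], [Y → . ,] }  — shift
  I10: { [L → id L .] }  — reduce
  I11: { [T → id Y .] }  — reduce
  I12: { [T → D D .] }  — reduce
  I13: { [L → , .] }  — reduce
  I14: { [D → Y , .] }  — reduce
  I15: { [D → L y .] }  — reduce
  I16: { [Y → , L . ,] }  — shift
  I17: { [Y → , L , .] }  — reduce

I1 contains complete items [L → , .], [Y → , .] — reduce-reduce conflict.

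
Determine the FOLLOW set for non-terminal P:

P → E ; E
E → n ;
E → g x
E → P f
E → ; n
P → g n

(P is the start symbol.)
{ $, 'f' }

To compute FOLLOW(P), find every occurrence of P on a right-hand side N → α P β: add FIRST(β) \ {ε}, and if β is empty or nullable also add FOLLOW(N). Iterate to a fixed point.

P is the start symbol, so $ ∈ FOLLOW(P).
In E → P f: P is followed by f, add FIRST(f) \ {ε} = { 'f' }

Taking the union: FOLLOW(P) = { $, 'f' }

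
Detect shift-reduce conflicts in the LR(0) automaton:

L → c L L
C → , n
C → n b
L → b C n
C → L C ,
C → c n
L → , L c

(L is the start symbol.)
A shift-reduce conflict occurs when an LR(0) state has both:
  - a complete (reduce) item [A → α .] (dot at the end), and
  - a shift item [B → β . c γ] (dot before a terminal).

Augment with L' → L and build the canonical LR(0) collection (I0 = CLOSURE({[L' → . L]}), then GOTO on every symbol after a dot until no new states appear). It has 20 states:
  I0: { [L → . , L c], [L → . b C n], [L → . c L L], [L' → . L] }  — shift
  I1: { [L → , . L c], [L → . , L c], [L → . b C n], [L → . c L L] }  — shift
  I2: { [L' → L .] }  — accept
  I3: { [C → . , n], [C → . L C ,], [C → . c n], [C → . n b], [L → . , L c], [L → . b C n], [L → . c L L], [L → b . C n] }  — shift
  I4: { [L → . , L c], [L → . b C n], [L → . c L L], [L → c . L L] }  — shift
  I5: { [L → . , L c], [L → . b C n], [L → . c L L], [L → c L . L] }  — shift
  I6: { [L → c L L .] }  — reduce
  I7: { [C → , . n], [L → , . L c], [L → . , L c], [L → . b C n], [L → . c L L] }  — shift
  I8: { [L → b C . n] }  — shift
  I9: { [C → . , n], [C → . L C ,], [C → . c n], [C → . n b], [C → L . C ,], [L → . , L c], [L → . b C n], [L → . c L L] }  — shift
  I10: { [C → c . n], [L → . , L c], [L → . b C n], [L → . c L L], [L → c . L L] }  — shift
  I11: { [C → n . b] }  — shift
  I12: { [C → n b .] }  — reduce
  I13: { [C → c n .] }  — reduce
  I14: { [C → L C . ,] }  — shift
  I15: { [C → L C , .] }  — reduce
  I16: { [L → b C n .] }  — reduce
  I17: { [L → , L . c] }  — shift
  I18: { [C → , n .] }  — reduce
  I19: { [L → , L c .] }  — reduce

No state contains both a complete item and a shift item.

Answer: No shift-reduce conflicts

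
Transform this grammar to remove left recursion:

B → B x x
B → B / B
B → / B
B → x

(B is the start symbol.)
B is directly left-recursive. The standard transformation for
  A → A α₁ | ... | A α_m | β₁ | ... | β_n
is
  A  → β₁ A' | ... | β_n A'
  A' → α₁ A' | ... | α_m A' | ε

B → / B becomes B → / B B'
B → x becomes B → x B'
B → B x x becomes B' → x x B'
B → B / B becomes B' → / B B'
Add B' → ε

Resulting grammar:
B → / B B'
B → x B'
B' → x x B'
B' → / B B'
B' → ε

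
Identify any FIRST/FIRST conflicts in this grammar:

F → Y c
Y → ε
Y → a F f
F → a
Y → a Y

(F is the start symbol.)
FIRST sets of the non-terminals at (or reachable through a nullable prefix from) the front of some alternative:
  FIRST(Y) = { 'a', ε }

Productions for F:
  F → Y c: FIRST = { 'a', 'c' }
  F → a: FIRST = { 'a' }
Productions for Y:
  Y → ε: FIRST = { ε }
  Y → a F f: FIRST = { 'a' }
  Y → a Y: FIRST = { 'a' }

Conflict for F: F → Y c and F → a
  Overlap: { 'a' }
Conflict for Y: Y → a F f and Y → a Y
  Overlap: { 'a' }

Answer: Yes. F → Y c / F → a on { 'a' }; Y → a F f / Y → a Y on { 'a' }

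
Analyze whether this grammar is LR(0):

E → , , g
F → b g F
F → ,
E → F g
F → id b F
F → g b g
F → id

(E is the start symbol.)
No. Shift-reduce conflict between [F → , .] and [E → , . , g]

A grammar is LR(0) if no state in the canonical LR(0) collection has:
  - both a shift item (dot before a terminal) and a complete item (shift-reduce conflict), or
  - two or more complete items (reduce-reduce conflict; the accept item [E' → E .] counts as a complete item here).

Augment with E' → E and build the canonical LR(0) collection (I0 = CLOSURE({[E' → . E]}), then GOTO on every symbol after a dot until no new states appear). It has 17 states:
  I0: { [E → . , , g], [E → . F g], [E' → . E], [F → . ,], [F → . b g F], [F → . g b g], [F → . id b F], [F → . id] }  — shift
  I1: { [E → , . , g], [F → , .] }  — shift, reduce
  I2: { [E' → E .] }  — accept
  I3: { [E → F . g] }  — shift
  I4: { [F → b . g F] }  — shift
  I5: { [F → g . b g] }  — shift
  I6: { [F → id . b F], [F → id .] }  — shift, reduce
  I7: { [F → . ,], [F → . b g F], [F → . g b g], [F → . id b F], [F → . id], [F → id b . F] }  — shift
  I8: { [F → , .] }  — reduce
  I9: { [F → id b F .] }  — reduce
  I10: { [F → g b . g] }  — shift
  I11: { [F → g b g .] }  — reduce
  I12: { [F → . ,], [F → . b g F], [F → . g b g], [F → . id b F], [F → . id], [F → b g . F] }  — shift
  I13: { [F → b g F .] }  — reduce
  I14: { [E → F g .] }  — reduce
  I15: { [E → , , . g] }  — shift
  I16: { [E → , , g .] }  — reduce

Conflict in state I1:
  Shift-reduce conflict between [F → , .] and [E → , . , g]
So the grammar is NOT LR(0).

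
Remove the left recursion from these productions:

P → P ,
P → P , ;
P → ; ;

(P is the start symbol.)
P is directly left-recursive. The standard transformation for
  A → A α₁ | ... | A α_m | β₁ | ... | β_n
is
  A  → β₁ A' | ... | β_n A'
  A' → α₁ A' | ... | α_m A' | ε

P → ; ; becomes P → ; ; P'
P → P , becomes P' → , P'
P → P , ; becomes P' → , ; P'
Add P' → ε

Resulting grammar:
P → ; ; P'
P' → , P'
P' → , ; P'
P' → ε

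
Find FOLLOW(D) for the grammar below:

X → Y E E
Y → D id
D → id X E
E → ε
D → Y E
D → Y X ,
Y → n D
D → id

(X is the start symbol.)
{ $, ',', 'id', 'n' }

To compute FOLLOW(D), find every occurrence of D on a right-hand side N → α D β: add FIRST(β) \ {ε}, and if β is empty or nullable also add FOLLOW(N). Iterate to a fixed point.

In Y → D id: D is followed by id, add FIRST(id) \ {ε} = { 'id' }
In Y → n D: D is at the end, add FOLLOW(Y)

The FOLLOW sets referred to above (computed the same way, to a fixed point):
  FOLLOW(Y) = { $, ',', 'id', 'n' }

Taking the union: FOLLOW(D) = { $, ',', 'id', 'n' }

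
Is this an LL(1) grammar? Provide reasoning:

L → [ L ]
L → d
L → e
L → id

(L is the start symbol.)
For L:
  PREDICT(L → '[' L ']') = { '[' }
  PREDICT(L → d) = { 'd' }
  PREDICT(L → e) = { 'e' }
  PREDICT(L → id) = { 'id' }

All predict sets are disjoint. The grammar IS LL(1).

Answer: Yes, the grammar is LL(1).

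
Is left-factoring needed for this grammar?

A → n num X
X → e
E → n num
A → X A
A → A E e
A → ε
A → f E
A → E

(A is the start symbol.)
Left-factoring is needed when two productions for the same non-terminal
share a common prefix on the right-hand side.

Productions for A:
  A → n num X
  A → X A
  A → A E e
  A → ε
  A → f E
  A → E

No common prefixes found.

Answer: No, left-factoring is not needed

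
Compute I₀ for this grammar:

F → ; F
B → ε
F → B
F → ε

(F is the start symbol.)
{ [B → .], [F → . ; F], [F → . B], [F → .], [F' → . F] }

First, augment the grammar with F' → F
I₀ = CLOSURE({ [F' → . F] }):
  [F' → . F] has the dot before F: add [F → . ; F], [F → . B], [F → .]
  [F → . B] has the dot before B: add [B → .]
No further items can be added.

I₀ = { [B → .], [F → . ; F], [F → . B], [F → .], [F' → . F] }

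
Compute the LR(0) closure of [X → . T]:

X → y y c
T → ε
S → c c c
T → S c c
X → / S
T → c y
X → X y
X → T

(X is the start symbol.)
To compute CLOSURE, for each item [A → α.Bβ] where B is a non-terminal, add [B → .γ] for all productions B → γ; repeat for the newly added items until nothing changes.

Start with: [X → . T]
  [X → . T] has the dot before T: add [T → .], [T → . S c c], [T → . c y]
  [T → . S c c] has the dot before S: add [S → . c c c]
No further items can be added.

CLOSURE = { [S → . c c c], [T → . S c c], [T → . c y], [T → .], [X → . T] }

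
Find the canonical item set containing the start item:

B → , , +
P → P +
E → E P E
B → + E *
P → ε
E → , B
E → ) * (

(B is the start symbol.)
First, augment the grammar with B' → B
I₀ = CLOSURE({ [B' → . B] }):
  [B' → . B] has the dot before B: add [B → . , , +], [B → . + E *]
No further items can be added.

I₀ = { [B → . + E *], [B → . , , +], [B' → . B] }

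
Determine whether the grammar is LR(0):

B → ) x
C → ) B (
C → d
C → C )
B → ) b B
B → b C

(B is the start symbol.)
Augment with B' → B and build the canonical LR(0) collection (I0 = CLOSURE({[B' → . B]}), then GOTO on every symbol after a dot until no new states appear). It has 13 states:
  I0: { [B → . ) b B], [B → . ) x], [B → . b C], [B' → . B] }  — shift
  I1: { [B → ) . b B], [B → ) . x] }  — shift
  I2: { [B' → B .] }  — accept
  I3: { [B → b . C], [C → . ) B (], [C → . C )], [C → . d] }  — shift
  I4: { [B → . ) b B], [B → . ) x], [B → . b C], [C → ) . B (] }  — shift
  I5: { [B → b C .], [C → C . )] }  — shift, reduce
  I6: { [C → d .] }  — reduce
  I7: { [C → C ) .] }  — reduce
  I8: { [C → ) B . (] }  — shift
  I9: { [C → ) B ( .] }  — reduce
  I10: { [B → ) b . B], [B → . ) b B], [B → . ) x], [B → . b C] }  — shift
  I11: { [B → ) x .] }  — reduce
  I12: { [B → ) b B .] }  — reduce

Conflict in state I5:
  Shift-reduce conflict between [B → b C .] and [C → C . )]
So the grammar is NOT LR(0).

Answer: No. Shift-reduce conflict between [B → b C .] and [C → C . )]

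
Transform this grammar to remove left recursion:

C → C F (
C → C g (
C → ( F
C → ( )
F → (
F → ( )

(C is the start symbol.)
C → ( F C'
C → ( ) C'
C' → F ( C'
C' → g ( C'
C' → ε
F → (
F → ( )

C is directly left-recursive. The standard transformation for
  A → A α₁ | ... | A α_m | β₁ | ... | β_n
is
  A  → β₁ A' | ... | β_n A'
  A' → α₁ A' | ... | α_m A' | ε

C → ( F becomes C → ( F C'
C → ( ) becomes C → ( ) C'
C → C F ( becomes C' → F ( C'
C → C g ( becomes C' → g ( C'
Add C' → ε

Productions for other non-terminals are unchanged:
  F → (
  F → ( )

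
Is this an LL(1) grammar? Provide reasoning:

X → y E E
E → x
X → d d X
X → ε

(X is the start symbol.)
Relevant sets:
  FOLLOW(X) = { $ }

For X:
  PREDICT(X → y E E) = { 'y' }
  PREDICT(X → d d X) = { 'd' }
  PREDICT(X → ε) = { $ }
E has a single production, so nothing to check there.

All predict sets are disjoint. The grammar IS LL(1).

Answer: Yes, the grammar is LL(1).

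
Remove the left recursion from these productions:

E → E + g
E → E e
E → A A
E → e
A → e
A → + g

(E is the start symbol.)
E is directly left-recursive. The standard transformation for
  A → A α₁ | ... | A α_m | β₁ | ... | β_n
is
  A  → β₁ A' | ... | β_n A'
  A' → α₁ A' | ... | α_m A' | ε

E → A A becomes E → A A E'
E → e becomes E → e E'
E → E + g becomes E' → + g E'
E → E e becomes E' → e E'
Add E' → ε

Productions for other non-terminals are unchanged:
  A → e
  A → + g

Resulting grammar:
E → A A E'
E → e E'
E' → + g E'
E' → e E'
E' → ε
A → e
A → + g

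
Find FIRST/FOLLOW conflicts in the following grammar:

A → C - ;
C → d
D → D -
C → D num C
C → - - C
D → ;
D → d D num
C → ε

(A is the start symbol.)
Nullable non-terminals: C.
FIRST sets used below: FIRST(D) = { ';', 'd' }

C: nullable alternative(s) C → ε; FOLLOW(C) = { '-' }
  C → d: FIRST \ {ε} = { 'd' } — disjoint from FOLLOW(C)
  C → D num C: FIRST \ {ε} = { ';', 'd' } — disjoint from FOLLOW(C)
  C → - - C: FIRST \ {ε} = { '-' } — overlaps FOLLOW(C) on { '-' }: CONFLICT
  C → ε: FIRST \ {ε} = { } — this is the only nullable alternative, skip

A, D have no nullable alternative, so no FIRST/FOLLOW check is needed there.

So the grammar has 1 FIRST/FOLLOW conflict (marked CONFLICT above).

Answer: Yes. C → '-' '-' C with FOLLOW(C) on { '-' }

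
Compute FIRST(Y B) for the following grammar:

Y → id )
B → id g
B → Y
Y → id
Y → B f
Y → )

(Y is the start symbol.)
FIRST sets of the non-terminals involved (from the grammar, by fixed-point iteration):
  FIRST(Y) = { ')', 'id' }

To compute FIRST(Y B), process the symbols left to right:
Symbol Y is a non-terminal. Add FIRST(Y) \ {ε} = { ')', 'id' }
Y is not nullable (ε ∉ FIRST(Y)), so stop here.
FIRST(Y B) = { ')', 'id' }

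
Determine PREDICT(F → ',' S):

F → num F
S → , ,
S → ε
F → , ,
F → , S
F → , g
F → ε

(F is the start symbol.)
{ ',' }

PREDICT(F → ',' S) = (FIRST(RHS) \ {ε}) ∪ (FOLLOW(F) if ε ∈ FIRST(RHS), i.e. RHS ⇒* ε)
FIRST(',' S) = { ',' }
ε ∉ FIRST(',' S), so FOLLOW(F) is not added.
PREDICT(F → ',' S) = { ',' }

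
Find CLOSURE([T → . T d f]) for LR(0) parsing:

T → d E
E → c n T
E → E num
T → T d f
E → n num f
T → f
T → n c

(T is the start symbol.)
{ [T → . T d f], [T → . d E], [T → . f], [T → . n c] }

Start with: [T → . T d f]
  [T → . T d f] has the dot before T: add [T → . d E], [T → . f], [T → . n c]
No further items can be added.

CLOSURE = { [T → . T d f], [T → . d E], [T → . f], [T → . n c] }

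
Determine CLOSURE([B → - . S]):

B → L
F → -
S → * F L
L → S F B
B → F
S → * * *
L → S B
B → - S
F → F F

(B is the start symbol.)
To compute CLOSURE, for each item [A → α.Bβ] where B is a non-terminal, add [B → .γ] for all productions B → γ; repeat for the newly added items until nothing changes.

Start with: [B → - . S]
  [B → - . S] has the dot before S: add [S → . * F L], [S → . * * *]
No further items can be added.

CLOSURE = { [B → - . S], [S → . * * *], [S → . * F L] }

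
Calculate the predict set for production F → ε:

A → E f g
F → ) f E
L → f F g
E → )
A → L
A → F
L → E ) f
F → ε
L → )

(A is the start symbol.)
{ $, 'g' }

PREDICT(F → ε) = (FIRST(RHS) \ {ε}) ∪ (FOLLOW(F) if ε ∈ FIRST(RHS), i.e. RHS ⇒* ε)
The right-hand side is ε (FIRST(ε) = { ε }), so the predict set is FOLLOW(F) = { $, 'g' }
PREDICT(F → ε) = { $, 'g' }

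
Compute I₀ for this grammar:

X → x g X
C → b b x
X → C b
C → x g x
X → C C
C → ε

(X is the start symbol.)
First, augment the grammar with X' → X
I₀ = CLOSURE({ [X' → . X] }):
  [X' → . X] has the dot before X: add [X → . x g X], [X → . C b], [X → . C C]
  [X → . C b] has the dot before C: add [C → . b b x], [C → . x g x], [C → .]
No further items can be added.

I₀ = { [C → . b b x], [C → . x g x], [C → .], [X → . C C], [X → . C b], [X → . x g X], [X' → . X] }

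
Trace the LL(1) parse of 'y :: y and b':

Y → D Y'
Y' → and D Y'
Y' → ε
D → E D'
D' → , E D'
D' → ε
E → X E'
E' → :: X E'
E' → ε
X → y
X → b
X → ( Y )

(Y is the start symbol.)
LL(1) parsing maintains a stack (initially the start symbol over $) and the input. At each step: if the stack top is a terminal, match it against the current input token; if it is a non-terminal N, replace it with the RHS of M[N, lookahead] (the unique production whose predict set contains the lookahead).

Stack is shown with the top on the left.

Stack            Input           Action
---------------------------------------
Y $              y :: y and b $  output Y → D Y'
D Y' $           y :: y and b $  output D → E D'
E D' Y' $        y :: y and b $  output E → X E'
X E' D' Y' $     y :: y and b $  output X → y
y E' D' Y' $     y :: y and b $  match 'y'
E' D' Y' $       :: y and b $    output E' → :: X E'
:: X E' D' Y' $  :: y and b $    match '::'
X E' D' Y' $     y and b $       output X → y
y E' D' Y' $     y and b $       match 'y'
E' D' Y' $       and b $         output E' → ε
D' Y' $          and b $         output D' → ε
Y' $             and b $         output Y' → and D Y'
and D Y' $       and b $         match 'and'
D Y' $           b $             output D → E D'
E D' Y' $        b $             output E → X E'
X E' D' Y' $     b $             output X → b
b E' D' Y' $     b $             match 'b'
E' D' Y' $       $               output E' → ε
D' Y' $          $               output D' → ε
Y' $             $               output Y' → ε
$                $               accept

The string is accepted.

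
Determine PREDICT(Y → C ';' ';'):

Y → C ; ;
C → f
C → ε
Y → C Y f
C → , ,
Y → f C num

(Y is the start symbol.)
{ ',', ';', 'f' }

PREDICT(Y → C ';' ';') = (FIRST(RHS) \ {ε}) ∪ (FOLLOW(Y) if ε ∈ FIRST(RHS), i.e. RHS ⇒* ε)
FIRST(C) = { ',', 'f', ε }
FIRST(C ';' ';') = { ',', ';', 'f' }
ε ∉ FIRST(C ';' ';'), so FOLLOW(Y) is not added.
PREDICT(Y → C ';' ';') = { ',', ';', 'f' }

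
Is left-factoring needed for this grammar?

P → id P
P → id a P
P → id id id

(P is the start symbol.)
Yes, P has productions with common prefix 'id'

Left-factoring is needed when two productions for the same non-terminal
share a common prefix on the right-hand side.

Productions for P:
  P → id P
  P → id a P
  P → id id id

Found common prefix 'id' in productions for P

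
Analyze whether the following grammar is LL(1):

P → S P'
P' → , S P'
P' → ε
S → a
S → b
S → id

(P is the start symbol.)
Yes, the grammar is LL(1).

A grammar is LL(1) if for each non-terminal N with multiple productions, the predict sets of those productions are pairwise disjoint, where PREDICT(N → α) = (FIRST(α) \ {ε}) ∪ (FOLLOW(N) if α ⇒* ε).

Relevant sets:
  FOLLOW(P') = { $ }

For P':
  PREDICT(P' → ',' S P') = { ',' }
  PREDICT(P' → ε) = { $ }
For S:
  PREDICT(S → a) = { 'a' }
  PREDICT(S → b) = { 'b' }
  PREDICT(S → id) = { 'id' }
P has a single production, so nothing to check there.

All predict sets are disjoint. The grammar IS LL(1).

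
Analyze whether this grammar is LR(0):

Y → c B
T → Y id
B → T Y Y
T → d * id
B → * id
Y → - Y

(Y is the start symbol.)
A grammar is LR(0) if no state in the canonical LR(0) collection has:
  - both a shift item (dot before a terminal) and a complete item (shift-reduce conflict), or
  - two or more complete items (reduce-reduce conflict; the accept item [Y' → Y .] counts as a complete item here).

Augment with Y' → Y and build the canonical LR(0) collection (I0 = CLOSURE({[Y' → . Y]}), then GOTO on every symbol after a dot until no new states appear). It has 16 states:
  I0: { [Y → . - Y], [Y → . c B], [Y' → . Y] }  — shift
  I1: { [Y → - . Y], [Y → . - Y], [Y → . c B] }  — shift
  I2: { [Y' → Y .] }  — accept
  I3: { [B → . * id], [B → . T Y Y], [T → . Y id], [T → . d * id], [Y → . - Y], [Y → . c B], [Y → c . B] }  — shift
  I4: { [B → * . id] }  — shift
  I5: { [Y → c B .] }  — reduce
  I6: { [B → T . Y Y], [Y → . - Y], [Y → . c B] }  — shift
  I7: { [T → Y . id] }  — shift
  I8: { [T → d . * id] }  — shift
  I9: { [T → d * . id] }  — shift
  I10: { [T → d * id .] }  — reduce
  I11: { [T → Y id .] }  — reduce
  I12: { [B → T Y . Y], [Y → . - Y], [Y → . c B] }  — shift
  I13: { [B → T Y Y .] }  — reduce
  I14: { [B → * id .] }  — reduce
  I15: { [Y → - Y .] }  — reduce

Every state is either a pure shift/goto state or contains exactly one complete item and nothing to shift — no conflicts. The grammar is LR(0).

Answer: Yes, the grammar is LR(0)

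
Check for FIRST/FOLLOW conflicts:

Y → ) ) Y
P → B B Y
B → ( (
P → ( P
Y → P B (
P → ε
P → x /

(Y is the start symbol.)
A FIRST/FOLLOW conflict occurs when a non-terminal N has a nullable alternative N → β (β ⇒* ε) and another alternative N → α with FIRST(α) ∩ FOLLOW(N) ≠ ∅: on such a lookahead the parser cannot decide between expanding α and letting N vanish via β.

Nullable non-terminals: P.
FIRST sets used below: FIRST(B) = { '(' }

P: nullable alternative(s) P → ε; FOLLOW(P) = { '(' }
  P → B B Y: FIRST \ {ε} = { '(' } — overlaps FOLLOW(P) on { '(' }: CONFLICT
  P → ( P: FIRST \ {ε} = { '(' } — overlaps FOLLOW(P) on { '(' }: CONFLICT
  P → ε: FIRST \ {ε} = { } — this is the only nullable alternative, skip
  P → x /: FIRST \ {ε} = { 'x' } — disjoint from FOLLOW(P)

B, Y have no nullable alternative, so no FIRST/FOLLOW check is needed there.

So the grammar has 2 FIRST/FOLLOW conflicts (marked CONFLICT above).

Answer: Yes. P → B B Y with FOLLOW(P) on { '(' }; P → '(' P with FOLLOW(P) on { '(' }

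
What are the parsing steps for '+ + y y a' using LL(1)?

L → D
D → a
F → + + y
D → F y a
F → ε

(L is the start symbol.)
LL(1) parsing maintains a stack (initially the start symbol over $) and the input. At each step: if the stack top is a terminal, match it against the current input token; if it is a non-terminal N, replace it with the RHS of M[N, lookahead] (the unique production whose predict set contains the lookahead).

Stack is shown with the top on the left.

Stack        Input        Action
--------------------------------
L $          + + y y a $  output L → D
D $          + + y y a $  output D → F y a
F y a $      + + y y a $  output F → + + y
+ + y y a $  + + y y a $  match '+'
+ y y a $    + y y a $    match '+'
y y a $      y y a $      match 'y'
y a $        y a $        match 'y'
a $          a $          match 'a'
$            $            accept

The string is accepted.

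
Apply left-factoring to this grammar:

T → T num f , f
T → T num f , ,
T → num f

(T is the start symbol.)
T → T num f , T'
T' → f
T' → ,
T → num f

Left-factoring transforms A → αβ₁ | αβ₂ into A → αA' and A' → β₁ | β₂
(α is the longest common prefix among the alternatives). Repeat until
no nonterminal has two alternatives with a common prefix.

Round 1: T has alternatives sharing prefix 'T num f ,'. Introduce T': T → T num f , T'
  Add: T' → f
  Add: T' → ,

No remaining common prefixes — done.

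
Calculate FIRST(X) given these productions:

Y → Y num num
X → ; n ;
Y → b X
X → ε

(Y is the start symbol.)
{ ';', ε }

From X → ; n ;:
  - ';' is a terminal: add ';' and stop
From X → ε:
  - ε-production, so ε ∈ FIRST(X)

Collecting: FIRST(X) = { ';', ε }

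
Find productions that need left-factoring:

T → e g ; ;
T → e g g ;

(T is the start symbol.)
Left-factoring is needed when two productions for the same non-terminal
share a common prefix on the right-hand side.

Productions for T:
  T → e g ; ;
  T → e g g ;

Found common prefix 'e g' in productions for T

Answer: Yes, T has productions with common prefix 'e g'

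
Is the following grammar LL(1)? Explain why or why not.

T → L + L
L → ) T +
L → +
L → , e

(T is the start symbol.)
A grammar is LL(1) if for each non-terminal N with multiple productions, the predict sets of those productions are pairwise disjoint, where PREDICT(N → α) = (FIRST(α) \ {ε}) ∪ (FOLLOW(N) if α ⇒* ε).

For L:
  PREDICT(L → ')' T '+') = { ')' }
  PREDICT(L → '+') = { '+' }
  PREDICT(L → ',' e) = { ',' }
T has a single production, so nothing to check there.

All predict sets are disjoint. The grammar IS LL(1).

Answer: Yes, the grammar is LL(1).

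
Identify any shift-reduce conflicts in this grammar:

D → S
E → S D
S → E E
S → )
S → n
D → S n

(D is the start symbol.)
A shift-reduce conflict occurs when an LR(0) state has both:
  - a complete (reduce) item [A → α .] (dot at the end), and
  - a shift item [B → β . c γ] (dot before a terminal).

Augment with D' → D and build the canonical LR(0) collection (I0 = CLOSURE({[D' → . D]}), then GOTO on every symbol after a dot until no new states appear). It has 10 states:
  I0: { [D → . S n], [D → . S], [D' → . D], [E → . S D], [S → . )], [S → . E E], [S → . n] }  — shift
  I1: { [S → ) .] }  — reduce
  I2: { [D' → D .] }  — accept
  I3: { [E → . S D], [S → . )], [S → . E E], [S → . n], [S → E . E] }  — shift
  I4: { [D → . S n], [D → . S], [D → S . n], [D → S .], [E → . S D], [E → S . D], [S → . )], [S → . E E], [S → . n] }  — shift, reduce
  I5: { [S → n .] }  — reduce
  I6: { [E → S D .] }  — reduce
  I7: { [D → S n .], [S → n .] }  — 2 reduces
  I8: { [E → . S D], [S → . )], [S → . E E], [S → . n], [S → E . E], [S → E E .] }  — shift, reduce
  I9: { [D → . S n], [D → . S], [E → . S D], [E → S . D], [S → . )], [S → . E E], [S → . n] }  — shift

I4 contains reduce item [D → S .] and shift items [D → S . n], [S → . )], [S → . n] — shift-reduce conflict.
I8 contains reduce item [S → E E .] and shift items [S → . )], [S → . n] — shift-reduce conflict.

Answer: Yes — I4: [D → S .] vs [D → S . n]; I8: [S → E E .] vs [S → . )]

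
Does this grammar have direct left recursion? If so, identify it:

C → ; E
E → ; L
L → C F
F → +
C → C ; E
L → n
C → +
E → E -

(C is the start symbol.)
Yes, C, E are left-recursive

Direct left recursion occurs when N → N α for some non-terminal N (the right-hand side begins with the left-hand side itself).

C → ; E: starts with ';'
E → ; L: starts with ';'
L → C F: starts with C
F → +: starts with '+'
C → C ; E: LEFT RECURSIVE (starts with C)
L → n: starts with n
C → +: starts with '+'
E → E -: LEFT RECURSIVE (starts with E)

The grammar has direct left recursion on: C, E.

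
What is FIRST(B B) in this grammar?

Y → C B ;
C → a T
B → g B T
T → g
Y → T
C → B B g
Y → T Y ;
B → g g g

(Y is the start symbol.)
{ 'g' }

FIRST sets of the non-terminals involved (from the grammar, by fixed-point iteration):
  FIRST(B) = { 'g' }

To compute FIRST(B B), process the symbols left to right:
Symbol B is a non-terminal. Add FIRST(B) \ {ε} = { 'g' }
B is not nullable (ε ∉ FIRST(B)), so stop here.
FIRST(B B) = { 'g' }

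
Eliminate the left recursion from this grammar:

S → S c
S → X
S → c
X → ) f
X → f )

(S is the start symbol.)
S → X S'
S → c S'
S' → c S'
S' → ε
X → ) f
X → f )

S is directly left-recursive. The standard transformation for
  A → A α₁ | ... | A α_m | β₁ | ... | β_n
is
  A  → β₁ A' | ... | β_n A'
  A' → α₁ A' | ... | α_m A' | ε

S → X becomes S → X S'
S → c becomes S → c S'
S → S c becomes S' → c S'
Add S' → ε

Productions for other non-terminals are unchanged:
  X → ) f
  X → f )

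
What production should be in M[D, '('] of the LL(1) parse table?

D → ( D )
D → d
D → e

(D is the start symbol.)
To find M[D, '('], we find productions for D where '(' is in the predict set (PREDICT(N → α) = (FIRST(α) \ {ε}) ∪ (FOLLOW(N) if α ⇒* ε)).

D → ( D ): PREDICT = { '(' }
  '(' is in predict set, so this production goes in M[D, '(']
D → d: PREDICT = { 'd' }
D → e: PREDICT = { 'e' }

M[D, '('] = D → ( D )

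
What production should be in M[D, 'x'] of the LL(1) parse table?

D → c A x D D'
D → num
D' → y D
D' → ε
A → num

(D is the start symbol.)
Empty (error entry)

To find M[D, 'x'], we find productions for D where 'x' is in the predict set (PREDICT(N → α) = (FIRST(α) \ {ε}) ∪ (FOLLOW(N) if α ⇒* ε)).

D → c A x D D': PREDICT = { 'c' }
D → num: PREDICT = { 'num' }

M[D, 'x'] is empty (no production applies)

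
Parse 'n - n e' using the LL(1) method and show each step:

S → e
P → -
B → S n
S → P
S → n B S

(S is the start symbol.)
Stack is shown with the top on the left.

Stack    Input      Action
--------------------------
S $      n - n e $  output S → n B S
n B S $  n - n e $  match 'n'
B S $    - n e $    output B → S n
S n S $  - n e $    output S → P
P n S $  - n e $    output P → -
- n S $  - n e $    match '-'
n S $    n e $      match 'n'
S $      e $        output S → e
e $      e $        match 'e'
$        $          accept

The string is accepted.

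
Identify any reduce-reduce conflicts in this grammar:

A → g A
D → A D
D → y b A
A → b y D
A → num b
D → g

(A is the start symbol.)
No reduce-reduce conflicts

Augment with A' → A and build the canonical LR(0) collection (I0 = CLOSURE({[A' → . A]}), then GOTO on every symbol after a dot until no new states appear). It has 15 states:
  I0: { [A → . b y D], [A → . g A], [A → . num b], [A' → . A] }  — shift
  I1: { [A' → A .] }  — accept
  I2: { [A → b . y D] }  — shift
  I3: { [A → . b y D], [A → . g A], [A → . num b], [A → g . A] }  — shift
  I4: { [A → num . b] }  — shift
  I5: { [A → num b .] }  — reduce
  I6: { [A → g A .] }  — reduce
  I7: { [A → . b y D], [A → . g A], [A → . num b], [A → b y . D], [D → . A D], [D → . g], [D → . y b A] }  — shift
  I8: { [A → . b y D], [A → . g A], [A → . num b], [D → . A D], [D → . g], [D → . y b A], [D → A . D] }  — shift
  I9: { [A → b y D .] }  — reduce
  I10: { [A → . b y D], [A → . g A], [A → . num b], [A → g . A], [D → g .] }  — shift, reduce
  I11: { [D → y . b A] }  — shift
  I12: { [A → . b y D], [A → . g A], [A → . num b], [D → y b . A] }  — shift
  I13: { [D → y b A .] }  — reduce
  I14: { [D → A D .] }  — reduce

No state contains more than one complete item.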